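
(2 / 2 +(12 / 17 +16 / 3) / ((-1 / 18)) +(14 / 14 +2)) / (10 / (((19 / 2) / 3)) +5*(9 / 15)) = -17.00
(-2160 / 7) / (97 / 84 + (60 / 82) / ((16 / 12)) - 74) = 4.27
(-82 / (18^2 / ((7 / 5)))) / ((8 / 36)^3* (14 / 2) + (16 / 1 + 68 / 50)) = -1845 / 90796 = -0.02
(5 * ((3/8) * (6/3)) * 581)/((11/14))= 61005/22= 2772.95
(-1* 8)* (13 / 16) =-13 / 2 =-6.50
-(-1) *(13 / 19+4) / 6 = 89 / 114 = 0.78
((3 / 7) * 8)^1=3.43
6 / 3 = 2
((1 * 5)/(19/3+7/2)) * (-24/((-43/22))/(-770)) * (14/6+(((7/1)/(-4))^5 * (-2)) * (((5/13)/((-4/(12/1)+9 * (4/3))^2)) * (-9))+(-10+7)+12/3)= -748353/36938720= -0.02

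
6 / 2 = 3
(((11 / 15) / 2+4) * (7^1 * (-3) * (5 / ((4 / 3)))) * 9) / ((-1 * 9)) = 2751 / 8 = 343.88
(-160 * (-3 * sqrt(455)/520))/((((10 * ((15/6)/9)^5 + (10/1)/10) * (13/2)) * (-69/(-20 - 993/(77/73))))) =559531317888 * sqrt(455)/287449453291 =41.52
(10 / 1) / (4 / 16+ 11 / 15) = 600 / 59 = 10.17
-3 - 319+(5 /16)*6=-320.12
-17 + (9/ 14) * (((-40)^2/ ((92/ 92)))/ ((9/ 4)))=3081/ 7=440.14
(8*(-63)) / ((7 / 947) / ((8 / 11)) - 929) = 424256 / 782003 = 0.54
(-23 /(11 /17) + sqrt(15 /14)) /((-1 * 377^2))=391 /1563419 - sqrt(210) /1989806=0.00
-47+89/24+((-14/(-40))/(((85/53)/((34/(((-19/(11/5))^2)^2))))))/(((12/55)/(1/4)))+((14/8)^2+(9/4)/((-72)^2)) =-40.23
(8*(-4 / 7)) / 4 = -8 / 7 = -1.14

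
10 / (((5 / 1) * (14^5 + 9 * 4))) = 1 / 268930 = 0.00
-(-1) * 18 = 18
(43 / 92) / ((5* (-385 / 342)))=-7353 / 88550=-0.08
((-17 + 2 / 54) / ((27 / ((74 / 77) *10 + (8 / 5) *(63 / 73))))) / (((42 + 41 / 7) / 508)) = -71871770912 / 980523225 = -73.30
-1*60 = -60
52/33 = 1.58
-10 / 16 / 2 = -5 / 16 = -0.31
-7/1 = -7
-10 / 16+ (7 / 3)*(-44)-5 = -2599 / 24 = -108.29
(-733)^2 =537289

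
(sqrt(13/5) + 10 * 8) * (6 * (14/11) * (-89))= -598080/11 - 7476 * sqrt(65)/55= -55466.79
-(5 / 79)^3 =-125 / 493039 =-0.00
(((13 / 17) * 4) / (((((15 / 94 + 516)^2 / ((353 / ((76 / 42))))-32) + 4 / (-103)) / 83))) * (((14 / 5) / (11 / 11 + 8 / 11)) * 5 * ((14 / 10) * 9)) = 15694848693219696 / 807299670963595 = 19.44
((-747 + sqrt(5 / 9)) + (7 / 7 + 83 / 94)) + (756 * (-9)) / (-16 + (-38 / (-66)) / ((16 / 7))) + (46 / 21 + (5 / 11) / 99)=-1852229681171 / 5958213030 + sqrt(5) / 3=-310.12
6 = 6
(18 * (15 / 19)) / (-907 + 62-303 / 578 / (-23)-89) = -3589380 / 235909567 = -0.02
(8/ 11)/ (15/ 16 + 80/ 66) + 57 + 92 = 169499/ 1135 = 149.34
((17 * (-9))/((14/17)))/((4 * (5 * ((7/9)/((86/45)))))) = -111843/4900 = -22.83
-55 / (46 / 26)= -715 / 23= -31.09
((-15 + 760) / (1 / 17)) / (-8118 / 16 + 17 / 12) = -303960 / 12143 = -25.03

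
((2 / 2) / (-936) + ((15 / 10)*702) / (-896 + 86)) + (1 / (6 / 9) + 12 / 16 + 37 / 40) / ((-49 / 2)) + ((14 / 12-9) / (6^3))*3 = -2118169 / 1375920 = -1.54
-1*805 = -805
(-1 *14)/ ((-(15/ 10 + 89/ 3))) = 84/ 187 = 0.45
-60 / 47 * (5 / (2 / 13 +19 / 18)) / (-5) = 14040 / 13301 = 1.06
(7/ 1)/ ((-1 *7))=-1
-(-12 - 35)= 47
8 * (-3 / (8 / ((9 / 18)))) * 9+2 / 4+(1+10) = -2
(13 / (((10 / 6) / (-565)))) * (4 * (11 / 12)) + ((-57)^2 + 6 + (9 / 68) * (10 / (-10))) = -877481 / 68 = -12904.13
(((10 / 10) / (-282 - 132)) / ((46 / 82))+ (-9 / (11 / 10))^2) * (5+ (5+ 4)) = 539862673 / 576081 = 937.13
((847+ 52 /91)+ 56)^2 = 816441.33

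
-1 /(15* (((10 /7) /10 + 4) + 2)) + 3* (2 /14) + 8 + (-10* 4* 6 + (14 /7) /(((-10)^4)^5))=-10455939999999999999999097 /45150000000000000000000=-231.58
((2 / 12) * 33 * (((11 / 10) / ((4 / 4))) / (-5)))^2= 14641 / 10000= 1.46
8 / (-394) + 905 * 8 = 1426276 / 197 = 7239.98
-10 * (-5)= 50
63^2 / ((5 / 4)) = 15876 / 5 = 3175.20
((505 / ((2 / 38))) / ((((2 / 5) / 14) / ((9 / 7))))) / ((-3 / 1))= -143925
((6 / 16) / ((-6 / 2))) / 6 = -1 / 48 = -0.02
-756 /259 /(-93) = 36 /1147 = 0.03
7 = 7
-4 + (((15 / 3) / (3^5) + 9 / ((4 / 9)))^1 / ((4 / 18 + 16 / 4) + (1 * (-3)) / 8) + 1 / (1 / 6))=54364 / 7479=7.27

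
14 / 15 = 0.93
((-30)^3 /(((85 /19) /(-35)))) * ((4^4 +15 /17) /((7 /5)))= 11201355000 /289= 38759013.84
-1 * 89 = -89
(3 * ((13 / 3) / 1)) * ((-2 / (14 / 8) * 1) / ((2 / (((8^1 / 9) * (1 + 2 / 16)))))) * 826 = -6136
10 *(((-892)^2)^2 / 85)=1266162401792 / 17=74480141281.88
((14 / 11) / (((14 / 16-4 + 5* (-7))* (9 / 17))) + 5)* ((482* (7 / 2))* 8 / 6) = 1005931108 / 90585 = 11104.83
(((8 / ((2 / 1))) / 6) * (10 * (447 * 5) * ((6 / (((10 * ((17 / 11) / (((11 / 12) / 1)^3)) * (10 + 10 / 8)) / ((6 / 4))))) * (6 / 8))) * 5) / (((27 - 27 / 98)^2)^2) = 62879826323545 / 14396715424919826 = 0.00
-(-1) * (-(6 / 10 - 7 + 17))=-53 / 5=-10.60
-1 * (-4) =4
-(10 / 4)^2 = -25 / 4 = -6.25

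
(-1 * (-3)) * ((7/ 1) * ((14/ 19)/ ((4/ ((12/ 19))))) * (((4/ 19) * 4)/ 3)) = 4704/ 6859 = 0.69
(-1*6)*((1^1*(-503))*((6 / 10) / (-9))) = -1006 / 5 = -201.20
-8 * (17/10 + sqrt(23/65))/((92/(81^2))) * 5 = -111537/23-13122 * sqrt(1495)/299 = -6546.31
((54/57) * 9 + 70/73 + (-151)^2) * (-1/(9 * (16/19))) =-31638143/10512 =-3009.72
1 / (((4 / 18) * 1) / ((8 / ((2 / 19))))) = 342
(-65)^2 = 4225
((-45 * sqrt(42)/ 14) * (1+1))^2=1735.71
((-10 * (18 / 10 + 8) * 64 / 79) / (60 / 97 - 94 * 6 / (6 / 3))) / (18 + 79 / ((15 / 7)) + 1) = 760480 / 150576449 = 0.01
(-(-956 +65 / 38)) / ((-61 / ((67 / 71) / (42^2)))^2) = 162784607 / 2217977446271328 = 0.00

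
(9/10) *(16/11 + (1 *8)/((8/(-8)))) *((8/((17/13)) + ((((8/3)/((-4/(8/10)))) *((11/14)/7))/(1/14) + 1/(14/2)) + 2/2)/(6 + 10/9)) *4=-696438/32725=-21.28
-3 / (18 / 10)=-5 / 3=-1.67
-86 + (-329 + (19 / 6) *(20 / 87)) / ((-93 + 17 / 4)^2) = -2830128014 / 32892525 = -86.04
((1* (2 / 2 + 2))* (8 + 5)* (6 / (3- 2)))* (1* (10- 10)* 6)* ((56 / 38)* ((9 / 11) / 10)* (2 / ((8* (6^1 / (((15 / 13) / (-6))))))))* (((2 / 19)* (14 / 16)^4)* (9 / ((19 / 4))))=0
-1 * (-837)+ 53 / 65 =54458 / 65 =837.82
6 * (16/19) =96/19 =5.05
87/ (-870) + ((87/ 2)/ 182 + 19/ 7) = 5193/ 1820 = 2.85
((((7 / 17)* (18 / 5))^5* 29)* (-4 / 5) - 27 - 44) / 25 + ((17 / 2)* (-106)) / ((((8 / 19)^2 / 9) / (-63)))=102286487267761399451 / 35496425000000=2881599.69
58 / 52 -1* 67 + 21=-1167 / 26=-44.88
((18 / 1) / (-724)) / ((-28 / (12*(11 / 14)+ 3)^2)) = 68121 / 496664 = 0.14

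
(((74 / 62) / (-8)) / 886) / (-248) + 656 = 35747108901 / 54492544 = 656.00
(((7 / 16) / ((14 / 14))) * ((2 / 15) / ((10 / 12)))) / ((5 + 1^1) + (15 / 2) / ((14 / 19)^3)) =9604 / 3395325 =0.00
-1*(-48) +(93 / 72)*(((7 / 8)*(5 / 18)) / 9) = 1494077 / 31104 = 48.03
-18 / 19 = -0.95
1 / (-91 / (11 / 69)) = -11 / 6279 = -0.00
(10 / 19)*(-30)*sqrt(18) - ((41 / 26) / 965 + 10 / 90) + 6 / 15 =12973 / 45162 - 900*sqrt(2) / 19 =-66.70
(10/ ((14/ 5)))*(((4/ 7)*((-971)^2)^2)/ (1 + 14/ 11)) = 39113762656364/ 49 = 798240054211.51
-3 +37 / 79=-200 / 79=-2.53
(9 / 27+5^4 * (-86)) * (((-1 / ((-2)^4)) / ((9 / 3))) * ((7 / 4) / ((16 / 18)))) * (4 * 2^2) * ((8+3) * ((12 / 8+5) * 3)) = 484230747 / 64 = 7566105.42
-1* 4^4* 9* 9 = -20736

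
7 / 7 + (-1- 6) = -6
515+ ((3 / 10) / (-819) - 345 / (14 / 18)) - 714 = -250603 / 390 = -642.57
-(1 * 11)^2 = -121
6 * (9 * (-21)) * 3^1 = -3402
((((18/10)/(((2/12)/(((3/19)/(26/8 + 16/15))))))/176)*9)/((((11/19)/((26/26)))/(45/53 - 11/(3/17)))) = -3563352/1660967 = -2.15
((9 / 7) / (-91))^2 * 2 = 0.00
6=6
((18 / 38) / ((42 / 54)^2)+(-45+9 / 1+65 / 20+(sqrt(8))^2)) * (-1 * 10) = 446265 / 1862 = 239.67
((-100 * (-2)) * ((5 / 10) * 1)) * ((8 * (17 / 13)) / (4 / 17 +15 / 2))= 462400 / 3419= 135.24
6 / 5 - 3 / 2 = -3 / 10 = -0.30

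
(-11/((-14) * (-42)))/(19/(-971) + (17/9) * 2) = -32043/6437228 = -0.00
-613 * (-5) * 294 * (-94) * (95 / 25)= -321876492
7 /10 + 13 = 137 /10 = 13.70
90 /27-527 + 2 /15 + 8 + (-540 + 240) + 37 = -11678 /15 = -778.53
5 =5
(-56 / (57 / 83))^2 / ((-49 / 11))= -1492.72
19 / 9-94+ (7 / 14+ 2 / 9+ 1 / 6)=-91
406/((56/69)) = 2001/4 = 500.25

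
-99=-99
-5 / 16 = -0.31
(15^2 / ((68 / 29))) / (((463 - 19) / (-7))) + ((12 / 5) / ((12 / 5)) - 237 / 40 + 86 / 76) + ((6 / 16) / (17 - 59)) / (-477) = -4234829579 / 798087780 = -5.31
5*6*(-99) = -2970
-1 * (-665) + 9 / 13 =8654 / 13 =665.69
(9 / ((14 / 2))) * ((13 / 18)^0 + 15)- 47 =-185 / 7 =-26.43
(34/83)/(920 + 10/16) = 272/611295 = 0.00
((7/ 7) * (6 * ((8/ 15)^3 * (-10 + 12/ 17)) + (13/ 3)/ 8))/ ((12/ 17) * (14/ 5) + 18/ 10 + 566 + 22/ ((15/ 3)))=-1211461/ 87849000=-0.01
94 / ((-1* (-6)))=47 / 3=15.67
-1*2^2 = -4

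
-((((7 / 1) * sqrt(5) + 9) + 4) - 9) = -7 * sqrt(5) - 4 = -19.65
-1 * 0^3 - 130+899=769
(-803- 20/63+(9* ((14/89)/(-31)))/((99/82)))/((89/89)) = -1536004865/1911987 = -803.36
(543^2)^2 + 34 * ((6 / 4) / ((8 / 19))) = 695487463377 / 8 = 86935932922.12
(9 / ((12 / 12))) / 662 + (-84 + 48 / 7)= -357417 / 4634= -77.13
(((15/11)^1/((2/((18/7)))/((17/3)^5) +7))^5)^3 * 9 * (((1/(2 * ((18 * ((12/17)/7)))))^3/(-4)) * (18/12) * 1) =-567096837026962263434116161416809568414484314275578016759950041733025991668399212920003111219546378997802734375/364174617585372341799912529993999781593297335858053914317747165328694521947386143077725076555182513825384265239300912709632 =-0.00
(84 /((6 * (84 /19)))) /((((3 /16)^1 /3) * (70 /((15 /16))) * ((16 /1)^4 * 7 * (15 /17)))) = 323 /192675840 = 0.00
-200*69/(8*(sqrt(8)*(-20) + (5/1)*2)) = 345/62 + 690*sqrt(2)/31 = 37.04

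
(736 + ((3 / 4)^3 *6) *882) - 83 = 46169 / 16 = 2885.56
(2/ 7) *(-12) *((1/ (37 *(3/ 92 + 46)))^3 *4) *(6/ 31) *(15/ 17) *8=-10764582912/ 2838599141544672275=-0.00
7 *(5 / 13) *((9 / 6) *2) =8.08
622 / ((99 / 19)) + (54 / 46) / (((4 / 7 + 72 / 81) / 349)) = 83778139 / 209484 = 399.93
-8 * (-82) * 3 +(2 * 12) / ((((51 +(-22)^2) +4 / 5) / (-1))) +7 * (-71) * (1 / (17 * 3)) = 89182763 / 45543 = 1958.21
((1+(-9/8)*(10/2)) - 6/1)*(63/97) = -5355/776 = -6.90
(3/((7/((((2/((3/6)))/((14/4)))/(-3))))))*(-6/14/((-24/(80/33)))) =-0.01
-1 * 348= -348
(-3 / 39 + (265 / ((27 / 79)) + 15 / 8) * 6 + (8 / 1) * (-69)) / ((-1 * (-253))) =1924133 / 118404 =16.25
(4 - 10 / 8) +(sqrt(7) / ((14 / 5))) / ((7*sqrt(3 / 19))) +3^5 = 5*sqrt(399) / 294 +983 / 4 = 246.09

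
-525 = -525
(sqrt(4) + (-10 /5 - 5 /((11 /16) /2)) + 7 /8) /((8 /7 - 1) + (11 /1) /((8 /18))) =-8421 /15334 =-0.55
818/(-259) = -818/259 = -3.16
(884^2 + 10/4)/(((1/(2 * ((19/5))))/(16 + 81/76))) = 2027103349/20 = 101355167.45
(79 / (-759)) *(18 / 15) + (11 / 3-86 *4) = -1292039 / 3795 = -340.46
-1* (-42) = 42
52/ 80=13/ 20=0.65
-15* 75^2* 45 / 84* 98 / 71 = -8859375 / 142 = -62389.96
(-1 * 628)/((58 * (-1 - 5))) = 157/87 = 1.80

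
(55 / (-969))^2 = 3025 / 938961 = 0.00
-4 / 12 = -1 / 3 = -0.33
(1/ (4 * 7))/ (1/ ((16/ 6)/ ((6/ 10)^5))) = 6250/ 5103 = 1.22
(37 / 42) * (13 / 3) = 481 / 126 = 3.82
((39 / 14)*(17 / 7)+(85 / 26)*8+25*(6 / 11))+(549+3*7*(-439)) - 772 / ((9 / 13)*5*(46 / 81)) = -14530529633 / 1611610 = -9016.16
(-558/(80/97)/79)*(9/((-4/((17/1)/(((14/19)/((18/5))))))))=708049269/442400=1600.47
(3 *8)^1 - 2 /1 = 22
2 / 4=1 / 2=0.50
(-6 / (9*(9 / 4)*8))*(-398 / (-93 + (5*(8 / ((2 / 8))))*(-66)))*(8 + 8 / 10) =-17512 / 1438155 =-0.01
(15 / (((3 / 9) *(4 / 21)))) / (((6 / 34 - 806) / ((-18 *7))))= 144585 / 3914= 36.94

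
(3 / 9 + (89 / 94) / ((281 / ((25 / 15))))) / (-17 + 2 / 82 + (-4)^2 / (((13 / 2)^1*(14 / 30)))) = -33403643 / 1153129584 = -0.03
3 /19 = 0.16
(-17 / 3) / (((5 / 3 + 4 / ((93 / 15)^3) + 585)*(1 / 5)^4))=-63305875 / 10486732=-6.04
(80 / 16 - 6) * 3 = -3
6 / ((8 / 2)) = 3 / 2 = 1.50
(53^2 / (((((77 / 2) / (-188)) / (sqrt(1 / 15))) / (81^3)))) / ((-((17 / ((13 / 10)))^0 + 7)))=23387478381 *sqrt(15) / 385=235270946.18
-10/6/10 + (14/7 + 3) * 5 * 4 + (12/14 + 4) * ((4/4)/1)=104.69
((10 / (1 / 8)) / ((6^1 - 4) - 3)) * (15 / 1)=-1200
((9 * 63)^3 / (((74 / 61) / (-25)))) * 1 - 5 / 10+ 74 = -138991747818 / 37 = -3756533724.81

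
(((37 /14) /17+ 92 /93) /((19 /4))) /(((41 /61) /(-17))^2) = 3205485218 /20792289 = 154.17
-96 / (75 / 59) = -1888 / 25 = -75.52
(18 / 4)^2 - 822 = -3207 / 4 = -801.75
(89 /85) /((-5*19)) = -89 /8075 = -0.01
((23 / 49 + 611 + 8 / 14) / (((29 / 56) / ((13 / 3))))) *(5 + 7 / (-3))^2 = 199613440 / 5481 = 36419.16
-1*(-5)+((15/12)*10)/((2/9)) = 245/4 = 61.25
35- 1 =34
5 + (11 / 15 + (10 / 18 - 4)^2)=7127 / 405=17.60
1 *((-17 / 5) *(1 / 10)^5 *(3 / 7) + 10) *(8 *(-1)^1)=-34999949 / 437500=-80.00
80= 80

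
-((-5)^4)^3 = -244140625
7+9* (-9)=-74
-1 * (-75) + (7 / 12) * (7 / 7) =907 / 12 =75.58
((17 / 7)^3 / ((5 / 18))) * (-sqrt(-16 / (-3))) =-117912 * sqrt(3) / 1715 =-119.08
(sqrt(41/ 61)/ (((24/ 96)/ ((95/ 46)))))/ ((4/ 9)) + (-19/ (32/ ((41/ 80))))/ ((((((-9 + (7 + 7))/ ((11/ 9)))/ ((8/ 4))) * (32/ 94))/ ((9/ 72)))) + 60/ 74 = 206282509/ 272793600 + 855 * sqrt(2501)/ 2806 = 15.99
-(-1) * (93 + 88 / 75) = 7063 / 75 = 94.17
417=417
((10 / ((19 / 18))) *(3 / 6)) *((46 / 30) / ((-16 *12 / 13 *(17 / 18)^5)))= -17655651 / 26977283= -0.65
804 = 804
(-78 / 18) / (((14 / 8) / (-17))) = 884 / 21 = 42.10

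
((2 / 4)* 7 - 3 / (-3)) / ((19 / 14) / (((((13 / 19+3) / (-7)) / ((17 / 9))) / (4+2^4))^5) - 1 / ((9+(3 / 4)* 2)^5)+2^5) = -8931928887 / 5132256407687270944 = -0.00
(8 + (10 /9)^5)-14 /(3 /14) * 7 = -26432684 /59049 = -447.64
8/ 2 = 4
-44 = -44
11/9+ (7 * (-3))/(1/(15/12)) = -901/36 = -25.03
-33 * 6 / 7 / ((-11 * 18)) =1 / 7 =0.14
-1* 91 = -91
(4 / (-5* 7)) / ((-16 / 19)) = 19 / 140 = 0.14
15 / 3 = 5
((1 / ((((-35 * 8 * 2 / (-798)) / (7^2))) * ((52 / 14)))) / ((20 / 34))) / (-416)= -332367 / 4326400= -0.08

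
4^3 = 64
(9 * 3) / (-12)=-9 / 4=-2.25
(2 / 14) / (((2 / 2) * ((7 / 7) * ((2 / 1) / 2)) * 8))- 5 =-279 / 56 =-4.98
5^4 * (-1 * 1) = -625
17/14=1.21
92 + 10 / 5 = 94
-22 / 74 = -11 / 37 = -0.30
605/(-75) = -121/15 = -8.07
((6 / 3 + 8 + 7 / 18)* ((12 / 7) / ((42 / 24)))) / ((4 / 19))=7106 / 147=48.34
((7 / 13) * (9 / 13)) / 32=63 / 5408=0.01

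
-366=-366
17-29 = -12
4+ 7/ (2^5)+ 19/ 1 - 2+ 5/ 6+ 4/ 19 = 40607/ 1824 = 22.26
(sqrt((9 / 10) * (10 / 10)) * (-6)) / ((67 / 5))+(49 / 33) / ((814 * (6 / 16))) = 196 / 40293 - 9 * sqrt(10) / 67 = -0.42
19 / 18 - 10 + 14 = 91 / 18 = 5.06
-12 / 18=-2 / 3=-0.67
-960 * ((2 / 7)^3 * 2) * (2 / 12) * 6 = -15360 / 343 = -44.78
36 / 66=6 / 11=0.55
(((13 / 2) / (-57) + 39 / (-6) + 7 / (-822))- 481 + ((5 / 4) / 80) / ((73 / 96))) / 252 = -13236235 / 6840684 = -1.93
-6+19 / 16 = -77 / 16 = -4.81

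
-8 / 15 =-0.53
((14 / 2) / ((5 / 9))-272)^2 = 1682209 / 25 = 67288.36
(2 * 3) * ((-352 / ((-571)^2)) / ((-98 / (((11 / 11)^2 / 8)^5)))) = 33 / 16359433216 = 0.00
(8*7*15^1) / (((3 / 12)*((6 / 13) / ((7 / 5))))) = 10192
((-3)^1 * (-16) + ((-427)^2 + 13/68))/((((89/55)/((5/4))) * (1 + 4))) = 682090695/24208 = 28176.25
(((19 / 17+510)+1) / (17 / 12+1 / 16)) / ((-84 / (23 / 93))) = -266984 / 261919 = -1.02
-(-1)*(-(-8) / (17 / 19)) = 152 / 17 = 8.94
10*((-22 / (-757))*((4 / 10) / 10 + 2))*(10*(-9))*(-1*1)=53.36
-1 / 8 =-0.12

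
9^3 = 729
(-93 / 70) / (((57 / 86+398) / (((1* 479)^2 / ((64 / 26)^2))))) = -155063340471 / 1228774400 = -126.19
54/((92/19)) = 513/46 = 11.15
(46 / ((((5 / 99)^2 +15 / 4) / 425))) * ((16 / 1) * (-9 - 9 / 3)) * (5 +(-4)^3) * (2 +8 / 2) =10418654315520 / 29423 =354098980.92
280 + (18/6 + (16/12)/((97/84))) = 27563/97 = 284.15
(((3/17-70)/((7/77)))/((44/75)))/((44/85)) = -445125/176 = -2529.12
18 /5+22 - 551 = -2627 /5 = -525.40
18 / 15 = 6 / 5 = 1.20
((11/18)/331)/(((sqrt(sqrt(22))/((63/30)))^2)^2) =21609/13240000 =0.00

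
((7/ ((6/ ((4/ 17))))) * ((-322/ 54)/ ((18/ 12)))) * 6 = -9016/ 1377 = -6.55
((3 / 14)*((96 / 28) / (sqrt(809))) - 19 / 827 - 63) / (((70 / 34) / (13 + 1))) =-354416 / 827 + 1224*sqrt(809) / 198205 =-428.38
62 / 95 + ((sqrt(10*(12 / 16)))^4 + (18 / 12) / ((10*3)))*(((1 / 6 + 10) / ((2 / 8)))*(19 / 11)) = 12399869 / 3135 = 3955.30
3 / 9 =1 / 3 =0.33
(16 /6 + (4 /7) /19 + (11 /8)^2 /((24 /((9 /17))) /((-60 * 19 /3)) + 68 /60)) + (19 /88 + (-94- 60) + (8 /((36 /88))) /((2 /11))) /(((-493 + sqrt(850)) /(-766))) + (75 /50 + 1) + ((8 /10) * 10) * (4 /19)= -11565754294081 /182614170816- 70113895 * sqrt(34) /95910804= -67.60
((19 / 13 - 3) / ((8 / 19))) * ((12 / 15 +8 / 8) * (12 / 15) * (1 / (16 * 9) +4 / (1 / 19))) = -41591 / 104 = -399.91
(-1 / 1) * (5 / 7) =-5 / 7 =-0.71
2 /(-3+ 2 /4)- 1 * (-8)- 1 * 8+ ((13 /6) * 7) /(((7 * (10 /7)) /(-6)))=-99 /10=-9.90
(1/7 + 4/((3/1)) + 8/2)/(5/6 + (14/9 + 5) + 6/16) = 0.71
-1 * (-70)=70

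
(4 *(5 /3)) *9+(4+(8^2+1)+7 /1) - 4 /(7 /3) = 940 /7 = 134.29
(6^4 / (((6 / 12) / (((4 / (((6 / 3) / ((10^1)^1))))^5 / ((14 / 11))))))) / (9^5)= 110366.45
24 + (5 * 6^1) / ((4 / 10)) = 99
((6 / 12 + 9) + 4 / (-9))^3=4330747 / 5832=742.58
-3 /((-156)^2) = -1 /8112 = -0.00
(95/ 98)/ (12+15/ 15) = 95/ 1274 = 0.07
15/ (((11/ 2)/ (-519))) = -15570/ 11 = -1415.45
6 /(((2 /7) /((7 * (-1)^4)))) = 147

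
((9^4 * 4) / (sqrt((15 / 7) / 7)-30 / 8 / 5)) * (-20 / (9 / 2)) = 4354560 * sqrt(15) / 67+22861440 / 67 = 592934.01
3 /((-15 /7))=-7 /5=-1.40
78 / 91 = 6 / 7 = 0.86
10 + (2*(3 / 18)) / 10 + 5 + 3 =541 / 30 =18.03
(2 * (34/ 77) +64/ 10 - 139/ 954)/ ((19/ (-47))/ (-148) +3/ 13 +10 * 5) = 118528546214/ 834210167175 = 0.14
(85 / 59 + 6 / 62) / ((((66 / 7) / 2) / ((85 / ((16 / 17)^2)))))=31.29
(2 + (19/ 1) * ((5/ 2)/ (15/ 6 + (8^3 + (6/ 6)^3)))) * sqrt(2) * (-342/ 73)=-737694 * sqrt(2)/ 75263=-13.86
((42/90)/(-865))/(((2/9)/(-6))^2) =-1701/4325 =-0.39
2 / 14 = 1 / 7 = 0.14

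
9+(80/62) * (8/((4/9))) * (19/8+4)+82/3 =17149/93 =184.40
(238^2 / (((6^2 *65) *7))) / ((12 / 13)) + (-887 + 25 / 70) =-882.90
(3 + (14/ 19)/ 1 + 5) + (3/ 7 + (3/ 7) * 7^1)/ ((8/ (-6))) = 820/ 133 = 6.17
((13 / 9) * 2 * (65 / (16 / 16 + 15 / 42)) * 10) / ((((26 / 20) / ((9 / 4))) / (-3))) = -136500 / 19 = -7184.21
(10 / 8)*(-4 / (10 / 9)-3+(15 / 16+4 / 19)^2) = -2440723 / 369664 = -6.60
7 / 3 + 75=232 / 3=77.33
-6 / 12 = -1 / 2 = -0.50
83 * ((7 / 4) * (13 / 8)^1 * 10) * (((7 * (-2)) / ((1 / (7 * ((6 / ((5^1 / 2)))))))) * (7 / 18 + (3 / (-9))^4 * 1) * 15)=-120281525 / 36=-3341153.47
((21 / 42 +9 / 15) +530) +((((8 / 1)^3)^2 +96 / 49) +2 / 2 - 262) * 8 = 1026849279 / 490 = 2095610.77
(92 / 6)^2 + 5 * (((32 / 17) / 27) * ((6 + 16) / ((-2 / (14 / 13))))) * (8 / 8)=230.98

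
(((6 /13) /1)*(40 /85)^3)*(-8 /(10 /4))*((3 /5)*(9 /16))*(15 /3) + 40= 12690856 /319345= 39.74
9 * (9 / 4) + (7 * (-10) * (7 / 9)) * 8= -14951 / 36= -415.31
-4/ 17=-0.24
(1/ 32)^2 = 1/ 1024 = 0.00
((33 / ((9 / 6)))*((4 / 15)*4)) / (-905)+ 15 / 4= 202217 / 54300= 3.72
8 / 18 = 0.44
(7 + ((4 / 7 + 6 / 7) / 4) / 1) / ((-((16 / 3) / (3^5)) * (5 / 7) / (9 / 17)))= -675783 / 2720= -248.45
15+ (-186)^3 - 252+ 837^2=-5734524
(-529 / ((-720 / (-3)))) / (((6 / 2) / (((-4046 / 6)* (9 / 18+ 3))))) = 7491169 / 4320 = 1734.07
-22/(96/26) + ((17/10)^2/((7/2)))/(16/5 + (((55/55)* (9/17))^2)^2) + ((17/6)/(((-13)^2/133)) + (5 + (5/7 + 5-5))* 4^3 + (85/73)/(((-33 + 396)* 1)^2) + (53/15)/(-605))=1128718254926506998137/3116011317821602200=362.23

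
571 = 571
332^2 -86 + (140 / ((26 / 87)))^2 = 55701422 / 169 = 329594.21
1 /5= 0.20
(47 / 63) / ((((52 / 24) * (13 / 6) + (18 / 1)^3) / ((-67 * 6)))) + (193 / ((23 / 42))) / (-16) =-5975248875 / 270635848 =-22.08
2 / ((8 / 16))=4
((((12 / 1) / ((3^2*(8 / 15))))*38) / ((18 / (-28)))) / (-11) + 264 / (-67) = 9.49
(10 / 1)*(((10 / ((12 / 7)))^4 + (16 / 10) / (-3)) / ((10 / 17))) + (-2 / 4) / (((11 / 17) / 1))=19674.28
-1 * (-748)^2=-559504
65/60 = 13/12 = 1.08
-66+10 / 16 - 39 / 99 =-17363 / 264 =-65.77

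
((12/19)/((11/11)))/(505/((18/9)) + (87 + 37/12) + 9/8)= 288/156731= 0.00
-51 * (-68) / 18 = 578 / 3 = 192.67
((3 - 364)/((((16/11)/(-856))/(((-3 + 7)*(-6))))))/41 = -5098764/41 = -124360.10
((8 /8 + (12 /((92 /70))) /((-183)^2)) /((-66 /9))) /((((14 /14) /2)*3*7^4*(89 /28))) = -1027276 /86215543953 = -0.00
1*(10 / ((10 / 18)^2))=162 / 5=32.40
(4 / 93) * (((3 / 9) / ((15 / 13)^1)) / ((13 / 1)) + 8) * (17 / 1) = 24548 / 4185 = 5.87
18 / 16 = 9 / 8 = 1.12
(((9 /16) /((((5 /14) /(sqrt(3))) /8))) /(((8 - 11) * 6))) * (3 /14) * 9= -27 * sqrt(3) /20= -2.34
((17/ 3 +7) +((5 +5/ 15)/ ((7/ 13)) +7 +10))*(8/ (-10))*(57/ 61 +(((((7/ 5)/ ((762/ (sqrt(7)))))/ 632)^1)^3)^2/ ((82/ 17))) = -252360163943011539576373967201486036845257143/ 8531080974386117502621420292215275520000000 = -29.58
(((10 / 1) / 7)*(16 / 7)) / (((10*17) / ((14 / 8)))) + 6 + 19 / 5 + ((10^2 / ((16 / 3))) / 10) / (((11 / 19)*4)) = 2229127 / 209440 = 10.64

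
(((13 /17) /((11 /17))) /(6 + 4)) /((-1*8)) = -13 /880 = -0.01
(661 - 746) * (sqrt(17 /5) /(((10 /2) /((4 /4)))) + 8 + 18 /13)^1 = -10370 /13 - 17 * sqrt(85) /5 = -829.04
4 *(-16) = -64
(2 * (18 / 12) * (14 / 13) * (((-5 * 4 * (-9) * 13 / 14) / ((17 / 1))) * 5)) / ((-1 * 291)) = -900 / 1649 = -0.55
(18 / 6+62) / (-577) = -65 / 577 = -0.11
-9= -9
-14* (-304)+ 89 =4345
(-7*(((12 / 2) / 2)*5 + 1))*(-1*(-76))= -8512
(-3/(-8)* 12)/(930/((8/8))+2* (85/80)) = 36/7457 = 0.00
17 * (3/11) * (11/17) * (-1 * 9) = -27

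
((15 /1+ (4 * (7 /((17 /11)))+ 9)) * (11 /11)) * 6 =4296 /17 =252.71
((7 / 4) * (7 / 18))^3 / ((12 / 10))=0.26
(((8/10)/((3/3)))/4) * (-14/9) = -0.31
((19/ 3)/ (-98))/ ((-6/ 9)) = 19/ 196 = 0.10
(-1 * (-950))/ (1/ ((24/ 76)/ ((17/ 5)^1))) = 1500/ 17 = 88.24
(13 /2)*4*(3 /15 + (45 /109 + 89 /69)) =49.47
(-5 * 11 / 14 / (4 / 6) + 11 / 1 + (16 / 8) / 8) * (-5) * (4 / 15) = -50 / 7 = -7.14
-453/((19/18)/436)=-3555144/19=-187112.84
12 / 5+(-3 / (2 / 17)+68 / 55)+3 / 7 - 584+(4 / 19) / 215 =-380872529 / 629090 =-605.43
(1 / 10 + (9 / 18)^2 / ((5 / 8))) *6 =3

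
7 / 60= 0.12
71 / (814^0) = 71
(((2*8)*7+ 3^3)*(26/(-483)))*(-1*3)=3614/161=22.45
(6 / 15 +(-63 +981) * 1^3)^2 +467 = 21098139 / 25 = 843925.56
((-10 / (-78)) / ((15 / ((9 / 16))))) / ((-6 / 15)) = -5 / 416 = -0.01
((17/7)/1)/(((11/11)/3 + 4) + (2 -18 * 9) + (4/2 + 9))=-51/3038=-0.02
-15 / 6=-5 / 2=-2.50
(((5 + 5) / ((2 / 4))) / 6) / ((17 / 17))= 10 / 3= 3.33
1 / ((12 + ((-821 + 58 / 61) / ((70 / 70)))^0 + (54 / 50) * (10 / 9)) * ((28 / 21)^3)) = 135 / 4544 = 0.03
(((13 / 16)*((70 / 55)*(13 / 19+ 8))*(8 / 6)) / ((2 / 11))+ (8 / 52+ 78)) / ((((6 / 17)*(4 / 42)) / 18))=152382951 / 1976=77116.88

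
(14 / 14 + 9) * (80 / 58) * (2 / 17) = 800 / 493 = 1.62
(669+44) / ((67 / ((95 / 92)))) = 2945 / 268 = 10.99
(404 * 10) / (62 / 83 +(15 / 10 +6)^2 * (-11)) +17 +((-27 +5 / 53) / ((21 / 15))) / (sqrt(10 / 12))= 2146729 / 205177 - 1426 * sqrt(30) / 371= -10.59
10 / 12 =5 / 6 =0.83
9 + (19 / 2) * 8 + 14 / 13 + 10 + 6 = 1327 / 13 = 102.08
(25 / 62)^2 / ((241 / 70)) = 21875 / 463202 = 0.05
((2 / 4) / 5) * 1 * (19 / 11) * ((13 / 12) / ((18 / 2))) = 247 / 11880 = 0.02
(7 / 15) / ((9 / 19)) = 133 / 135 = 0.99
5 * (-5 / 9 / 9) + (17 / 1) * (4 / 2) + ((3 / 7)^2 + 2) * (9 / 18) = 276109 / 7938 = 34.78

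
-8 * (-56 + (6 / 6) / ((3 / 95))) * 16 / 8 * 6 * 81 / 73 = 2592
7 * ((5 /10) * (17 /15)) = 3.97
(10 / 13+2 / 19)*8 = 1728 / 247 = 7.00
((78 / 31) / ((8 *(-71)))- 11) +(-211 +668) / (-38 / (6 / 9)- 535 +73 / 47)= -2877701249 / 244319804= -11.78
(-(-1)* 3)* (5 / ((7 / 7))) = 15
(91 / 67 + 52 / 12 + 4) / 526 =974 / 52863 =0.02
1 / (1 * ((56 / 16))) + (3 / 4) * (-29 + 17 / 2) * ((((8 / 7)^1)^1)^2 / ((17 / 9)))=-8618 / 833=-10.35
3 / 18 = 0.17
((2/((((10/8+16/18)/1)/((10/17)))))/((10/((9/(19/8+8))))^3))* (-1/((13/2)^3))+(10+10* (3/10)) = 534425654643863/41109669876275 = 13.00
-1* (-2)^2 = -4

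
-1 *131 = -131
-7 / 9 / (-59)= 7 / 531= 0.01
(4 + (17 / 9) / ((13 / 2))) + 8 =1438 / 117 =12.29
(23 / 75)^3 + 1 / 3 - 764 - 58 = -346628458 / 421875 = -821.64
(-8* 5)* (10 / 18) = -200 / 9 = -22.22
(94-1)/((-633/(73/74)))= -0.14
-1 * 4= -4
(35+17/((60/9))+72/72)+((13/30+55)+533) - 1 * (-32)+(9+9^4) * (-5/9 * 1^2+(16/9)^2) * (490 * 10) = 15095058617/180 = 83861436.76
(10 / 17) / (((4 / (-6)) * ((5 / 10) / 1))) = -30 / 17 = -1.76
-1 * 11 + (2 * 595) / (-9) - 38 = -1631 / 9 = -181.22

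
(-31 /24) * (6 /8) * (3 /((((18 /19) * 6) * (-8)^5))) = 589 /37748736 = 0.00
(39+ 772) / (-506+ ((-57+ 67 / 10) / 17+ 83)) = -137870 / 72413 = -1.90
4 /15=0.27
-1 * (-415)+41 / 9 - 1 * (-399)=7367 / 9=818.56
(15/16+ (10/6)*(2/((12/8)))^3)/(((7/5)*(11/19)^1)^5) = 7002717484375/501141752496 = 13.97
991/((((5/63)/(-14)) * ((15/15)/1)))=-874062/5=-174812.40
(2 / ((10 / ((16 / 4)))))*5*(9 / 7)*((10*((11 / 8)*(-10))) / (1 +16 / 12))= -14850 / 49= -303.06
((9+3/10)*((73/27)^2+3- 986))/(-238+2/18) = 11024809/289035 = 38.14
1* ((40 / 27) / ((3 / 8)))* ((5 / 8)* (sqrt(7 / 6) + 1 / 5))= 40 / 81 + 100* sqrt(42) / 243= 3.16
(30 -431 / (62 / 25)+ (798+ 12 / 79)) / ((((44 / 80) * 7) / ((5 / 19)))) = 160253150 / 3582887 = 44.73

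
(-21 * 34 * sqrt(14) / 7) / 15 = -34 * sqrt(14) / 5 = -25.44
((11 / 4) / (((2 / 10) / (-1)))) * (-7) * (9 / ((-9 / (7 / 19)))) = -2695 / 76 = -35.46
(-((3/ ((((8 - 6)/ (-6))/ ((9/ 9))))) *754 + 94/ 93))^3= 251244368962288064/ 804357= 312354301587.84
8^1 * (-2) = -16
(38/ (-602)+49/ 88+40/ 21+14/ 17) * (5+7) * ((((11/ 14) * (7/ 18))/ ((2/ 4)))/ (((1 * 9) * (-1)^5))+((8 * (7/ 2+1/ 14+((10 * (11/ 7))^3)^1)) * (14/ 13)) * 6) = 6936867479734523/ 893612412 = 7762725.08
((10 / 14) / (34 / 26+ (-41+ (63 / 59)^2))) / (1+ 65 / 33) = -2488915 / 398931638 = -0.01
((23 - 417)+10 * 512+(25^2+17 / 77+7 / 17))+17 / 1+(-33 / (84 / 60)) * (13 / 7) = 5324.86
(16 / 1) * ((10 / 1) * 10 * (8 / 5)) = 2560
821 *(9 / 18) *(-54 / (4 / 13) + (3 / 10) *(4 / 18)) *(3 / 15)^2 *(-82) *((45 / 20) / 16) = 531473529 / 16000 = 33217.10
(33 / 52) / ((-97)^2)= 0.00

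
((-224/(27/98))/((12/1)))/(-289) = 5488/23409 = 0.23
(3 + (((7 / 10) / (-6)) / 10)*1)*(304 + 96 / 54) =616792 / 675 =913.77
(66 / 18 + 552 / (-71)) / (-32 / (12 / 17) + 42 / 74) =32375 / 352799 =0.09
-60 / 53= -1.13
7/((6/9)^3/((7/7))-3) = -189/73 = -2.59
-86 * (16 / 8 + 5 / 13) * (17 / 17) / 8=-1333 / 52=-25.63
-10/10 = -1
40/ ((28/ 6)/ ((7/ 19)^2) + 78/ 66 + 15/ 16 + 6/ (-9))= 49280/ 44147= 1.12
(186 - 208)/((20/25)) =-55/2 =-27.50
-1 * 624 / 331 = -624 / 331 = -1.89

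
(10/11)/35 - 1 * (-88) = 6778/77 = 88.03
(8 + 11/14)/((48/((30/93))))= 205/3472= 0.06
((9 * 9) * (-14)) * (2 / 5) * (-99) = 224532 / 5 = 44906.40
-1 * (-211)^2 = -44521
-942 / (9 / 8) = -2512 / 3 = -837.33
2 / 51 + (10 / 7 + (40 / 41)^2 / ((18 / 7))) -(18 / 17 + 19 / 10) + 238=4264655491 / 18003510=236.88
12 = 12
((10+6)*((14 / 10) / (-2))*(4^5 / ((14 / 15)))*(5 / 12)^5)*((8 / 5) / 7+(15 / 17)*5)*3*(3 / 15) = -1380500 / 3213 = -429.66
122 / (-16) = -61 / 8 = -7.62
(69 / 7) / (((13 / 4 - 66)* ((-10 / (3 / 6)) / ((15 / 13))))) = 207 / 22841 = 0.01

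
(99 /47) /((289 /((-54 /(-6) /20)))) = 891 /271660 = 0.00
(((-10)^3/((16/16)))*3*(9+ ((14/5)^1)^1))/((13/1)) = -35400/13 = -2723.08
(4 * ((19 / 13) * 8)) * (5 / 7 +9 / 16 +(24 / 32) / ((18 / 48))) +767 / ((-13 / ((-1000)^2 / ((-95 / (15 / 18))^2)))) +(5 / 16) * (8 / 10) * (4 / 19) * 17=-1296674909 / 295659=-4385.71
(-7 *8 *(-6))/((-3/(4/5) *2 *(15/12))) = -896/25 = -35.84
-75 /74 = -1.01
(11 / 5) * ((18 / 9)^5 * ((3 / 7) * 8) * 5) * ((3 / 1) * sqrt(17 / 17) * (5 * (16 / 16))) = 126720 / 7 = 18102.86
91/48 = 1.90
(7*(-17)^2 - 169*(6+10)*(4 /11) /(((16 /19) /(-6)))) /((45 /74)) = 7349458 /495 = 14847.39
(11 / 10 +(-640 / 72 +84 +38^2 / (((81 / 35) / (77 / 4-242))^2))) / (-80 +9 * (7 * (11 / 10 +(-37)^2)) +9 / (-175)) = 84277509505 / 543288366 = 155.12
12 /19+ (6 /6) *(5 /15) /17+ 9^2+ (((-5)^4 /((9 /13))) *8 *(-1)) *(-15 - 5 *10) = 1364912360 /2907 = 469526.10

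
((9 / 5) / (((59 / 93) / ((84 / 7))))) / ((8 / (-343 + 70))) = -685503 / 590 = -1161.87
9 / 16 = 0.56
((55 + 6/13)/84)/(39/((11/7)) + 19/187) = 19261/726960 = 0.03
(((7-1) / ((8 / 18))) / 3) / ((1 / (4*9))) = 162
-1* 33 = -33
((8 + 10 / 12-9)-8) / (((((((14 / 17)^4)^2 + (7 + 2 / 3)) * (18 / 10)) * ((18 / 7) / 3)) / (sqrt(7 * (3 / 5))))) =-2392684802263 * sqrt(105) / 17805937137588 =-1.38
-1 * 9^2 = -81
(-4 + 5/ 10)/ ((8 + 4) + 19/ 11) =-77/ 302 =-0.25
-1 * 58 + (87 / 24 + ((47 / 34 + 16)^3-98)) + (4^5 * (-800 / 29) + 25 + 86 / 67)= -441450115173 / 19091918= -23122.36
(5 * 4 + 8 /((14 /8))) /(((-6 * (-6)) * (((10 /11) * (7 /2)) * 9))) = 473 /19845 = 0.02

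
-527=-527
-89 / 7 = -12.71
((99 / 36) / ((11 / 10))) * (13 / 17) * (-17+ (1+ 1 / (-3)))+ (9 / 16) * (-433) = -224227 / 816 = -274.79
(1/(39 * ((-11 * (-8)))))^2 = 1/11778624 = 0.00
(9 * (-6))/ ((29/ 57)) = -3078/ 29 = -106.14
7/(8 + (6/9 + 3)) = 3/5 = 0.60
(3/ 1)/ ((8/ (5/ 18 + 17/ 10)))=89/ 120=0.74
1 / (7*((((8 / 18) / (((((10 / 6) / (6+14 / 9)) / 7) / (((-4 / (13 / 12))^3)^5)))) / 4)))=-255929465070453785 / 2041548911422784856089690112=-0.00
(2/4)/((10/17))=17/20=0.85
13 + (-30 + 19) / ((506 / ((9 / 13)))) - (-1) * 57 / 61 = 507751 / 36478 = 13.92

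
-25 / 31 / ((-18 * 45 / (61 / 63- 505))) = -79385 / 158193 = -0.50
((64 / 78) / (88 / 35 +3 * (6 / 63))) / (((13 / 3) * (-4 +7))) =80 / 3549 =0.02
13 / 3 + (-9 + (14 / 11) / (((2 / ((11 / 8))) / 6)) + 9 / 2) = 61 / 12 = 5.08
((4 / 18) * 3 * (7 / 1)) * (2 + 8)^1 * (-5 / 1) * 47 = -32900 / 3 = -10966.67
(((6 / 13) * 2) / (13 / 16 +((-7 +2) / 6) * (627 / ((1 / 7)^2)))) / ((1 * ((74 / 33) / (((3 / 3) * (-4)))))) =12672 / 197030587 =0.00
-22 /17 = -1.29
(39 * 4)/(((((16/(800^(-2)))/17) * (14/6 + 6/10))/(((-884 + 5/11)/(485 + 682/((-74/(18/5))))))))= -715250367/4142705459200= -0.00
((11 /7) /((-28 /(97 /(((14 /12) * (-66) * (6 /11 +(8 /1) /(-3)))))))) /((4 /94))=-150447 /192080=-0.78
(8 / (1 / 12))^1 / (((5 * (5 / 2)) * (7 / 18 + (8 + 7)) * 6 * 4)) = 144 / 6925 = 0.02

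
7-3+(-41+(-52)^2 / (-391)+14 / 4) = -31605 / 782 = -40.42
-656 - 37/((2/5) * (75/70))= -2227/3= -742.33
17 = 17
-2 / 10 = -0.20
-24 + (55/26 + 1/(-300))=-85363/3900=-21.89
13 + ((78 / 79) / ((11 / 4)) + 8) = 18561 / 869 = 21.36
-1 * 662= -662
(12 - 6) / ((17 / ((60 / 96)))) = 15 / 68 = 0.22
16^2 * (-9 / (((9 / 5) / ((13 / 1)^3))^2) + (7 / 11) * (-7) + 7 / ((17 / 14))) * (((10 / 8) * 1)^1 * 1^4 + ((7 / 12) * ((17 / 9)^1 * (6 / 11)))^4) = -766039132038418522720 / 161668308483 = -4738338263.24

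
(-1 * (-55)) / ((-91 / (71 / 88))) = -355 / 728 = -0.49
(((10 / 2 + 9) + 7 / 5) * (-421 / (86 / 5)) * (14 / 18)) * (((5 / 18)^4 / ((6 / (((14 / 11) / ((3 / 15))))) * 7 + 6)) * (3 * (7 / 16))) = -709121875 / 3900068352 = -0.18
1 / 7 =0.14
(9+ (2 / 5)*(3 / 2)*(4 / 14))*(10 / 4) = 321 / 14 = 22.93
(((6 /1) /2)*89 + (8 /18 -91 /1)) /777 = 1588 /6993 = 0.23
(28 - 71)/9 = -43/9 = -4.78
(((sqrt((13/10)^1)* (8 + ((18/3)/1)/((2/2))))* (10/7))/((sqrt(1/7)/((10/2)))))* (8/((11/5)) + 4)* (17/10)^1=1428* sqrt(910)/11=3916.12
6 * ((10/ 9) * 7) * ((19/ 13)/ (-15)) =-532/ 117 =-4.55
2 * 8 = 16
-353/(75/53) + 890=48041/75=640.55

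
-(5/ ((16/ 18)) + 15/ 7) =-435/ 56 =-7.77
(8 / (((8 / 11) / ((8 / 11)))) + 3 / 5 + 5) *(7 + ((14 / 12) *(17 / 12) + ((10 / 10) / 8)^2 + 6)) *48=143633 / 15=9575.53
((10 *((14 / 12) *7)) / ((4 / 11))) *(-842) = -1134595 / 6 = -189099.17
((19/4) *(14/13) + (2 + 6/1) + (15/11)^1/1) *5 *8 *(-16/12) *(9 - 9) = 0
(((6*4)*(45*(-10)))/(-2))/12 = 450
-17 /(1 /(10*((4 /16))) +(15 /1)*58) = -5 /256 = -0.02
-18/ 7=-2.57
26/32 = 0.81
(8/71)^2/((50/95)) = 608/25205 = 0.02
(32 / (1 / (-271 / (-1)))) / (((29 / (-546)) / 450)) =-2130710400 / 29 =-73472772.41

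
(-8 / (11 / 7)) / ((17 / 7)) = -392 / 187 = -2.10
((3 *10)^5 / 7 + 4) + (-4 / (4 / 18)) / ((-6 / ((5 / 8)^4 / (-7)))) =99532912813 / 28672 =3471432.51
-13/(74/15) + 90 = 6465/74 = 87.36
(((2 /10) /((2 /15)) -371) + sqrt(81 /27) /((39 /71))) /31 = -739 /62 + 71*sqrt(3) /1209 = -11.82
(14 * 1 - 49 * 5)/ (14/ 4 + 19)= -154/ 15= -10.27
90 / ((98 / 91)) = 83.57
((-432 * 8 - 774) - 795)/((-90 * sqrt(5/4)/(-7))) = -469 * sqrt(5)/3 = -349.57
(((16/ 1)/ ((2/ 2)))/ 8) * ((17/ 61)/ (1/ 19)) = 646/ 61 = 10.59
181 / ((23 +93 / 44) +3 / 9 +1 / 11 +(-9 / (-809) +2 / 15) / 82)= 3962368740 / 559102061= 7.09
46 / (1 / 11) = 506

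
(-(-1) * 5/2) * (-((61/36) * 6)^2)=-18605/72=-258.40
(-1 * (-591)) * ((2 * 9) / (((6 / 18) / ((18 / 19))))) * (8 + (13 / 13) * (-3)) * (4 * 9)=103401360 / 19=5442176.84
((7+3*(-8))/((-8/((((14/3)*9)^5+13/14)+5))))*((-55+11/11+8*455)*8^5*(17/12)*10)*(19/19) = 462310014949467184.76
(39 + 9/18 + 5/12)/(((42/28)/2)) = 479/9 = 53.22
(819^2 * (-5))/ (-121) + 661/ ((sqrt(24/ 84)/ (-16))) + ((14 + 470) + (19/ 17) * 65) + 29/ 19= 1105094105/ 39083-5288 * sqrt(14)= 8489.69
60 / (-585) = -4 / 39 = -0.10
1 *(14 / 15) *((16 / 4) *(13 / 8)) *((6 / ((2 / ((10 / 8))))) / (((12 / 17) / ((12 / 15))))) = 1547 / 60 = 25.78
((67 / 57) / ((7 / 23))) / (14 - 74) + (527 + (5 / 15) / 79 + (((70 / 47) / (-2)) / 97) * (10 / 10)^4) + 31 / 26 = 59197106747657 / 112089306420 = 528.12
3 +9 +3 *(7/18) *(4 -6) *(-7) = 85/3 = 28.33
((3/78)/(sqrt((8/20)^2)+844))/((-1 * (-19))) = 5/2085668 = 0.00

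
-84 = -84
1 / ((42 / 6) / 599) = 599 / 7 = 85.57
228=228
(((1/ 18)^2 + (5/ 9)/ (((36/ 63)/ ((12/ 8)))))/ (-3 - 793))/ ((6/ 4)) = -947/ 773712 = -0.00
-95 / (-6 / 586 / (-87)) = -807215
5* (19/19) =5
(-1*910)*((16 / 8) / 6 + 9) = -25480 / 3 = -8493.33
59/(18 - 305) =-59/287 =-0.21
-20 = -20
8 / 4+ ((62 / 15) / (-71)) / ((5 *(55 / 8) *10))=2928502 / 1464375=2.00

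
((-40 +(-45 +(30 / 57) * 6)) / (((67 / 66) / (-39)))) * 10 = 40025700 / 1273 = 31442.03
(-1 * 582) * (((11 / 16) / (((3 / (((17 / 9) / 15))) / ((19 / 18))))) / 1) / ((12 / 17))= -5858897 / 233280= -25.12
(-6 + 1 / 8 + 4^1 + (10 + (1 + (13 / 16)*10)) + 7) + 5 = 117 / 4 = 29.25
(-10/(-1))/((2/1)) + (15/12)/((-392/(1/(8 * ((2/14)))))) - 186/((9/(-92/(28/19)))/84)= 194218747/1792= 108381.00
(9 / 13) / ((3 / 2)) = 6 / 13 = 0.46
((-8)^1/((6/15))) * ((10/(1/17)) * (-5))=17000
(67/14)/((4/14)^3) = 3283/16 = 205.19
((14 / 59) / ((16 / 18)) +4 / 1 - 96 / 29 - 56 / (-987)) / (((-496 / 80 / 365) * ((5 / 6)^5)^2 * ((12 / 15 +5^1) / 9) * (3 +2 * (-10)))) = 33.72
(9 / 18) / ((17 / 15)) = 15 / 34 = 0.44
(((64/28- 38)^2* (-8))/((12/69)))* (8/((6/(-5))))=57500000/147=391156.46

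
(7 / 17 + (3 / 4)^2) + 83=22841 / 272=83.97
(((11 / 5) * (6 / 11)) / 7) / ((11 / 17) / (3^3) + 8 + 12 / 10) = 2754 / 148183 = 0.02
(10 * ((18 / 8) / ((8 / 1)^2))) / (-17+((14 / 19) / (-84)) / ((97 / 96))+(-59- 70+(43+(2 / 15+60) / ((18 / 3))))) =-3732075 / 987114496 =-0.00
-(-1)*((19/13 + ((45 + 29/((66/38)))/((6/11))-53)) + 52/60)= 36527/585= 62.44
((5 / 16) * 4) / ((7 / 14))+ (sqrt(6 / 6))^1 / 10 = 13 / 5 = 2.60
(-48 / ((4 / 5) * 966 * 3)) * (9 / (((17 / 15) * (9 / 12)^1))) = -600 / 2737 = -0.22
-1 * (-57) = 57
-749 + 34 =-715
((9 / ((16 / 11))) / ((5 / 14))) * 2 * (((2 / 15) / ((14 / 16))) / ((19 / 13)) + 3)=204369 / 1900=107.56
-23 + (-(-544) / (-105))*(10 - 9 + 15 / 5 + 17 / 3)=-23021 / 315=-73.08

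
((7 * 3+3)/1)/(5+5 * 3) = 6/5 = 1.20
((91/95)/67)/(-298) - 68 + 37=-31.00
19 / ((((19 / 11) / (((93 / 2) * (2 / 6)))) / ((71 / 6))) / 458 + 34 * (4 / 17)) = 105342061 / 44354666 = 2.37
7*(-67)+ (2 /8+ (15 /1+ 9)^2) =429 /4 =107.25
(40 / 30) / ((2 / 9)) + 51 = 57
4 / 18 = 2 / 9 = 0.22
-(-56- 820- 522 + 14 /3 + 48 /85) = 355156 /255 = 1392.77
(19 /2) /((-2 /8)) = -38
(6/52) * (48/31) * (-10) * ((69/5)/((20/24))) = -29.59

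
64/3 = 21.33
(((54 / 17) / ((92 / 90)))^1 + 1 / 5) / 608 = 3233 / 594320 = 0.01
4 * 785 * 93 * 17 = 4964340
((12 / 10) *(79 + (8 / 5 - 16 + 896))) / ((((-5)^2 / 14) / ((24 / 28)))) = 345816 / 625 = 553.31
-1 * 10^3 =-1000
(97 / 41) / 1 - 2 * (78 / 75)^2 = 0.20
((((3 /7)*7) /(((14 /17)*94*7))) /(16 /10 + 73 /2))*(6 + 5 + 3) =85 /41783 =0.00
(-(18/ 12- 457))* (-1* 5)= -4555/ 2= -2277.50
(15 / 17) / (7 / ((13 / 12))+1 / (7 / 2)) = 1365 / 10438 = 0.13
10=10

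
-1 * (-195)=195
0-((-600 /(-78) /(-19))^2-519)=31653671 /61009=518.84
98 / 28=7 / 2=3.50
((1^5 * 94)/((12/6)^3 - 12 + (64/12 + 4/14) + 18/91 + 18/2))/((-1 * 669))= -8554/658519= -0.01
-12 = -12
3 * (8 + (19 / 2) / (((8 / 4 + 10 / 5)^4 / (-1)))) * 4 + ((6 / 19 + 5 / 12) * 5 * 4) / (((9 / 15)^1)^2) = 8946503 / 65664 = 136.25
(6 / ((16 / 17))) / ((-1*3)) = -17 / 8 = -2.12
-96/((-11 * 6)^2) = -8/363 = -0.02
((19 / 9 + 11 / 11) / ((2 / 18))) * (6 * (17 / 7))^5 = 44163232128 / 2401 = 18393682.69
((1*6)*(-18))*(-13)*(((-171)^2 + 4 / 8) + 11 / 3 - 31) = 41016690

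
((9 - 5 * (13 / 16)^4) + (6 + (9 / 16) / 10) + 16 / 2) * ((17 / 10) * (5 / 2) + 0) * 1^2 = 116297799 / 1310720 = 88.73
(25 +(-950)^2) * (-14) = -12635350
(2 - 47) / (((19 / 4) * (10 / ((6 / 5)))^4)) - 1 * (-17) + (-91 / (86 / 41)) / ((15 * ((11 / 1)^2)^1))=786568046437 / 46339218750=16.97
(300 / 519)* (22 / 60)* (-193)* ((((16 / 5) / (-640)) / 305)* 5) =2123 / 633180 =0.00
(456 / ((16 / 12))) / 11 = 342 / 11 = 31.09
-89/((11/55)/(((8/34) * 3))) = -5340/17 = -314.12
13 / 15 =0.87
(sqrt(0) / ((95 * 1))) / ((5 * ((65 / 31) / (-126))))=0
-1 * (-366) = 366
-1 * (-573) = 573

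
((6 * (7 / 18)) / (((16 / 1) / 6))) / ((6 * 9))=7 / 432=0.02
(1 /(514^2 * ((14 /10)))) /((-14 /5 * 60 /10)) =-25 /155347248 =-0.00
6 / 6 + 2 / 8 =5 / 4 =1.25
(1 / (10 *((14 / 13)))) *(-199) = -2587 / 140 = -18.48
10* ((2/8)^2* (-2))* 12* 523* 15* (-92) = 10826100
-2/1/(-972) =0.00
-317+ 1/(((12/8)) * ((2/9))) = -314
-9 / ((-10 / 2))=9 / 5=1.80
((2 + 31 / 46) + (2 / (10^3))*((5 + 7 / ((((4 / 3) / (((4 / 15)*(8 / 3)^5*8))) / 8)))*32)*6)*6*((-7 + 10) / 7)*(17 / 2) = 183858828043 / 1811250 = 101509.36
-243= -243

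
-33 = -33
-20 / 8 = -5 / 2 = -2.50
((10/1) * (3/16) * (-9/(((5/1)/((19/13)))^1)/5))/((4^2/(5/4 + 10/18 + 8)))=-0.60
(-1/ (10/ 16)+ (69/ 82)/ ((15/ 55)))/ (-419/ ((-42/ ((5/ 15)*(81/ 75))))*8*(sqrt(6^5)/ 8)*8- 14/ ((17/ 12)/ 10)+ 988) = -239634420375/ 1021207165542008+ 69688475955*sqrt(6)/ 255301791385502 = 0.00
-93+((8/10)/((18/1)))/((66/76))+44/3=-116249/1485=-78.28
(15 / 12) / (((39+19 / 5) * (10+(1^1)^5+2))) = 25 / 11128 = 0.00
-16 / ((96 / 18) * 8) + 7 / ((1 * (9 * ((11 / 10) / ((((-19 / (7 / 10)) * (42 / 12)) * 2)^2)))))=20215703 / 792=25524.88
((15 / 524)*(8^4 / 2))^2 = 58982400 / 17161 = 3437.00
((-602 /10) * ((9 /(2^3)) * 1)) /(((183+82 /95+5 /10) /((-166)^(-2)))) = -51471 /3861036496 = -0.00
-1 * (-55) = 55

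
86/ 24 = 43/ 12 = 3.58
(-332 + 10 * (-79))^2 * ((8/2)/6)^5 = 4476032/27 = 165778.96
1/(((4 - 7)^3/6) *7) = -2/63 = -0.03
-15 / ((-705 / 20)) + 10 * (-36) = -359.57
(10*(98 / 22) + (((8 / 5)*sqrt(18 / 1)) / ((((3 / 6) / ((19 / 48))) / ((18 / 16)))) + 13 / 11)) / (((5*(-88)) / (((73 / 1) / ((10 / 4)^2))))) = -36719 / 30250- 12483*sqrt(2) / 110000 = -1.37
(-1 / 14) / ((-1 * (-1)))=-0.07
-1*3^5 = -243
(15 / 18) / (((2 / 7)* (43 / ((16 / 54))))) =70 / 3483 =0.02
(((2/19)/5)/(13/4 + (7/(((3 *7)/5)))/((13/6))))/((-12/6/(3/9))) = -52/59565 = -0.00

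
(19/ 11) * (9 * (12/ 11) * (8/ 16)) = 8.48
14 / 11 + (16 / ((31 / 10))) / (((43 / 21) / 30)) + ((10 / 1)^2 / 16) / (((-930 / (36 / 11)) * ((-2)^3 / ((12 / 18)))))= 9019911 / 117304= 76.89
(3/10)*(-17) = -51/10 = -5.10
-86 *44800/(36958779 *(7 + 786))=-0.00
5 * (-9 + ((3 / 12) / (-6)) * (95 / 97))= -105235 / 2328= -45.20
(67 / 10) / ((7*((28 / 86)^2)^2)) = 229059667 / 2689120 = 85.18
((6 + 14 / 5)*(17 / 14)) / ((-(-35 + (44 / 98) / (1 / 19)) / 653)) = 1709554 / 6485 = 263.62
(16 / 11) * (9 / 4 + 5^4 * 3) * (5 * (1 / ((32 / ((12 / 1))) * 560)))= 22527 / 2464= 9.14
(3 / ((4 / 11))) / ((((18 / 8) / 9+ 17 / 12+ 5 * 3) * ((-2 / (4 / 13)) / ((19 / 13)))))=-1881 / 16900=-0.11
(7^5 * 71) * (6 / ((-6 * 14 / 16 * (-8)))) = 170471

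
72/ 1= 72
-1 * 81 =-81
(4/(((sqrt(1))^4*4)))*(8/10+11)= 59/5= 11.80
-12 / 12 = -1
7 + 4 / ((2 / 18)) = 43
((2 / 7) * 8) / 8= 2 / 7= 0.29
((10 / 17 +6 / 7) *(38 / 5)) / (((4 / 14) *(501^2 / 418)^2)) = 570998032 / 5355127670085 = 0.00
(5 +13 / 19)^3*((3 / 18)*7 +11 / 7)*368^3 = 25061235038.50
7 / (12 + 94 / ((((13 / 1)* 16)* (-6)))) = 624 / 1063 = 0.59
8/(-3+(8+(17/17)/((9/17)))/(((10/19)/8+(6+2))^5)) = -6232106538309096/2336814290107447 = -2.67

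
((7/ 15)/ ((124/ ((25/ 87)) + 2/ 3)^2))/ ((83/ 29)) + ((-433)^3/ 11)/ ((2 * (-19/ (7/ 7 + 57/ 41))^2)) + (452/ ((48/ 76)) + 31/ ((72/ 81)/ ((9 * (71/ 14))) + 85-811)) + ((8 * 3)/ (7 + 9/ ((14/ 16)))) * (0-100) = -338072732736974868594952073/ 5846587154367467955612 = -57823.94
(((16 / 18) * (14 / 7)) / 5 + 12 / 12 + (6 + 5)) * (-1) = -556 / 45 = -12.36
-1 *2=-2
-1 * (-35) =35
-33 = -33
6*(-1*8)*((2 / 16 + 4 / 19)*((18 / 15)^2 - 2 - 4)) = 1836 / 25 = 73.44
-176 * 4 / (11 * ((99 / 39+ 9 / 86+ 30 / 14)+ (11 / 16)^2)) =-64110592 / 5267713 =-12.17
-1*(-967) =967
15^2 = 225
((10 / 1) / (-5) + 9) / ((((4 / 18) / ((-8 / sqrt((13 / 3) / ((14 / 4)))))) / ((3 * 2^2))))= -1512 * sqrt(546) / 13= -2717.72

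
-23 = -23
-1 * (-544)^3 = 160989184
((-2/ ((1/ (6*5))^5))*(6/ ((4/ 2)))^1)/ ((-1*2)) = 72900000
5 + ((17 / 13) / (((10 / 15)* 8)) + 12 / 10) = 6703 / 1040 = 6.45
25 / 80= 0.31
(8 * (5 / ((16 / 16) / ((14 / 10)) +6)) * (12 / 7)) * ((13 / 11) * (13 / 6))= 26.15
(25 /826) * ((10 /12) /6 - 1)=-775 /29736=-0.03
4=4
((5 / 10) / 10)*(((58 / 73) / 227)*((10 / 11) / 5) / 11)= 29 / 10025455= 0.00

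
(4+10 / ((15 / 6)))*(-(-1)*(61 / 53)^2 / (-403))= -0.03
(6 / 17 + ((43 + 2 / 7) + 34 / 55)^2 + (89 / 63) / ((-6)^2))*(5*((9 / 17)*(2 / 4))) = 1574018627947 / 616853160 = 2551.69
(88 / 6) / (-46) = -22 / 69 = -0.32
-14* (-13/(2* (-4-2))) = -91/6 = -15.17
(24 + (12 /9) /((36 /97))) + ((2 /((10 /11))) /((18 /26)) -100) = -9346 /135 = -69.23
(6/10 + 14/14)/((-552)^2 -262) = 4/761105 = 0.00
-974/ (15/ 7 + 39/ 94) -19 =-672869/ 1683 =-399.80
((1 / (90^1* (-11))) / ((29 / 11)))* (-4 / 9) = 2 / 11745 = 0.00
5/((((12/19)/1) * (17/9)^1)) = 285/68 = 4.19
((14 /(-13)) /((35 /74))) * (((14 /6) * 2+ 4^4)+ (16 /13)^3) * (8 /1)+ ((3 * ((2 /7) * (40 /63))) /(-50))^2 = -73784826454016 /15429366225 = -4782.10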